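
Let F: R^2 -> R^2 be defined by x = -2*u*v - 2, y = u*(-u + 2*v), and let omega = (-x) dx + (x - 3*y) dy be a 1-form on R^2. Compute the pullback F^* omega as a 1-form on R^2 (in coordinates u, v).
F^* omega = (-6*u^3 + 22*u^2*v - 20*u*v^2 + 4*u - 8*v) du + (2*u*(3*u^2 - 10*u*v - 4)) dv

Using F^*(f dg) = (f ∘ F) d(g ∘ F), substitute each coordinate x_i by F_i(u, v) in f_i, and replace dx_i by d F_i = (∂F_i/∂u) du + (∂F_i/∂v) dv.
  For the x component: f_1(F) = 2*u*v + 2; d F_1 = (-2*v) du + (-2*u) dv
  For the y component: f_2(F) = 3*u^2 - 8*u*v - 2; d F_2 = (-2*u + 2*v) du + (2*u) dv
Combining and collecting du, dv coefficients:
  coeff of du: -6*u^3 + 22*u^2*v - 20*u*v^2 + 4*u - 8*v
  coeff of dv: 2*u*(3*u^2 - 10*u*v - 4)
F^* omega = (-6*u^3 + 22*u^2*v - 20*u*v^2 + 4*u - 8*v) du + (2*u*(3*u^2 - 10*u*v - 4)) dv.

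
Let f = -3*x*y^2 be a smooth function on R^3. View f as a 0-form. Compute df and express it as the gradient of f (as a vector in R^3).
df = (-3*y^2) dx + (-6*x*y) dy + (0) dz; grad f = (-3*y^2, -6*x*y, 0)

For a 0-form f, d f = (∂f/∂x) dx + (∂f/∂y) dy + (∂f/∂z) dz. The components of the vector representation are exactly the entries of grad f in Cartesian coordinates:
  ∂f/∂x = -3*y^2
  ∂f/∂y = -6*x*y
  ∂f/∂z = 0.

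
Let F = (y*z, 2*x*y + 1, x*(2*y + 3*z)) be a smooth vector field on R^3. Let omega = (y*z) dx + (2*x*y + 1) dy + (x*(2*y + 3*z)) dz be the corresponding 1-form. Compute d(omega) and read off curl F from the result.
d(omega) = (2*x) dy ∧ dz + (-y - 3*z) dz ∧ dx + (2*y - z) dx ∧ dy; curl F = (2*x, -y - 3*z, 2*y - z)

d omega = sum_{i<j} (∂f_j/∂x_i - ∂f_i/∂x_j) dx_i ∧ dx_j. Under the identification (dy ∧ dz, dz ∧ dx, dx ∧ dy) ↔ (e_x, e_y, e_z), the coefficients are exactly the components of curl F. Compute:
  ∂R/∂y - ∂Q/∂z = (2*x) - (0) = 2*x
  ∂P/∂z - ∂R/∂x = (y) - (2*y + 3*z) = -y - 3*z
  ∂Q/∂x - ∂P/∂y = (2*y) - (z) = 2*y - z.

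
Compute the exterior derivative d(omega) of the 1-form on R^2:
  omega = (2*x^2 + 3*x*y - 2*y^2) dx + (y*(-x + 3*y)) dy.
d(omega) = (-3*x + 3*y) dx ∧ dy

For a 1-form omega = sum_i f_i dx_i, the exterior derivative is
  d(omega) = sum_{i < j} (∂f_j/∂x_i - ∂f_i/∂x_j) dx_i ∧ dx_j.
  coefficient of dx ∧ dy: ∂f_2/∂x - ∂f_1/∂y = ∂(y*(-x + 3*y))/∂x - ∂(2*x^2 + 3*x*y - 2*y^2)/∂y = -3*x + 3*y
Assembling: d(omega) = (-3*x + 3*y) dx ∧ dy.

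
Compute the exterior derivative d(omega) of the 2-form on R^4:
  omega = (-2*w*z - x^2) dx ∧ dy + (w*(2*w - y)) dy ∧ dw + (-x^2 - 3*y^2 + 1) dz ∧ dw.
d(omega) = (-2*w) dx ∧ dy ∧ dz + (-2*z) dx ∧ dy ∧ dw + (-2*x) dx ∧ dz ∧ dw + (-6*y) dy ∧ dz ∧ dw

For a 2-form omega = sum_{i<j} g_{ij} dx_i ∧ dx_j, the exterior derivative is
  d(omega) = sum_{i<j} d(g_{ij}) ∧ dx_i ∧ dx_j = sum_{i<j, k} (∂g_{ij}/∂x_k) dx_k ∧ dx_i ∧ dx_j.
Expand each term, using dx_k ∧ dx_i ∧ dx_j = sgn(permutation) dx_{(a)} ∧ dx_{(b)} ∧ dx_{(c)} with (a < b < c) sorted:
  d(-2*w*z - x^2) includes (∂/∂z)(-2*w*z - x^2) dz = (-2*w) dz, which multiplied by dx ∧ dy gives (-2*w) dx ∧ dy ∧ dz
  d(-2*w*z - x^2) includes (∂/∂w)(-2*w*z - x^2) dw = (-2*z) dw, which multiplied by dx ∧ dy gives (-2*z) dx ∧ dy ∧ dw
  d(-x^2 - 3*y^2 + 1) includes (∂/∂x)(-x^2 - 3*y^2 + 1) dx = (-2*x) dx, which multiplied by dz ∧ dw gives (-2*x) dx ∧ dz ∧ dw
  d(-x^2 - 3*y^2 + 1) includes (∂/∂y)(-x^2 - 3*y^2 + 1) dy = (-6*y) dy, which multiplied by dz ∧ dw gives (-6*y) dy ∧ dz ∧ dw
Collecting like 3-forms: d(omega) = (-2*w) dx ∧ dy ∧ dz + (-2*z) dx ∧ dy ∧ dw + (-2*x) dx ∧ dz ∧ dw + (-6*y) dy ∧ dz ∧ dw.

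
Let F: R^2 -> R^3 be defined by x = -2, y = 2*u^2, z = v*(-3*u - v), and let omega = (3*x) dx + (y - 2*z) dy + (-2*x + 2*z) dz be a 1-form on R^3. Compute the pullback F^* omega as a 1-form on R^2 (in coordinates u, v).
F^* omega = (8*u^3 + 24*u^2*v + 26*u*v^2 + 6*v^3 - 12*v) du + (18*u^2*v + 18*u*v^2 - 12*u + 4*v^3 - 8*v) dv

Using F^*(f dg) = (f ∘ F) d(g ∘ F), substitute each coordinate x_i by F_i(u, v) in f_i, and replace dx_i by d F_i = (∂F_i/∂u) du + (∂F_i/∂v) dv.
  For the x component: f_1(F) = -6; d F_1 = (0) du + (0) dv
  For the y component: f_2(F) = 2*u^2 + 6*u*v + 2*v^2; d F_2 = (4*u) du + (0) dv
  For the z component: f_3(F) = -6*u*v - 2*v^2 + 4; d F_3 = (-3*v) du + (-3*u - 2*v) dv
Combining and collecting du, dv coefficients:
  coeff of du: 8*u^3 + 24*u^2*v + 26*u*v^2 + 6*v^3 - 12*v
  coeff of dv: 18*u^2*v + 18*u*v^2 - 12*u + 4*v^3 - 8*v
F^* omega = (8*u^3 + 24*u^2*v + 26*u*v^2 + 6*v^3 - 12*v) du + (18*u^2*v + 18*u*v^2 - 12*u + 4*v^3 - 8*v) dv.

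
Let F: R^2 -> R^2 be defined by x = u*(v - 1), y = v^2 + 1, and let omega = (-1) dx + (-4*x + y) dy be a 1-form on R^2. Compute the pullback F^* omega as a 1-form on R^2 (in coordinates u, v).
F^* omega = (1 - v) du + (-8*u*v^2 + 8*u*v - u + 2*v^3 + 2*v) dv

Using F^*(f dg) = (f ∘ F) d(g ∘ F), substitute each coordinate x_i by F_i(u, v) in f_i, and replace dx_i by d F_i = (∂F_i/∂u) du + (∂F_i/∂v) dv.
  For the x component: f_1(F) = -1; d F_1 = (v - 1) du + (u) dv
  For the y component: f_2(F) = -4*u*v + 4*u + v^2 + 1; d F_2 = (0) du + (2*v) dv
Combining and collecting du, dv coefficients:
  coeff of du: 1 - v
  coeff of dv: -8*u*v^2 + 8*u*v - u + 2*v^3 + 2*v
F^* omega = (1 - v) du + (-8*u*v^2 + 8*u*v - u + 2*v^3 + 2*v) dv.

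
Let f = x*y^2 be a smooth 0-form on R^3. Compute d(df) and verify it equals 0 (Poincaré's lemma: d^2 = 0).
d(df) = 0

Step 1: df = sum_i (∂f/∂x_i) dx_i = (y^2) dx + (2*x*y) dy + (0) dz.
Step 2: Apply d again. Using the 1-form formula, the coefficient of dx ∧ dy in d(df) is ∂^2 f/∂x ∂y - ∂^2 f/∂y ∂x = (2*y) - (2*y) = 0 (equality of mixed partials for smooth f).
Similarly for dx ∧ dz and dy ∧ dz — all coefficients vanish. So d(df) = 0.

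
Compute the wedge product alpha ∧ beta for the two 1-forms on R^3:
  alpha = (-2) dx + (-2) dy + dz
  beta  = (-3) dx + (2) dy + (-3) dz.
alpha ∧ beta = (-10) dx ∧ dy + (9) dx ∧ dz + (4) dy ∧ dz

Distribute the wedge, using dx_i ∧ dx_j = -dx_j ∧ dx_i and dx_i ∧ dx_i = 0. For each pair (i, j) with i < j, the coefficient of dx_i ∧ dx_j in alpha ∧ beta is (alpha_i * beta_j - alpha_j * beta_i). Collecting: alpha ∧ beta = (-10) dx ∧ dy + (9) dx ∧ dz + (4) dy ∧ dz.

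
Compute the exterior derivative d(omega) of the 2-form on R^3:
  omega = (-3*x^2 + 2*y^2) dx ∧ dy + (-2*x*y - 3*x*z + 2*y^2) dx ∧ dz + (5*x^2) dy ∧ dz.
d(omega) = (12*x - 4*y) dx ∧ dy ∧ dz

For a 2-form omega = sum_{i<j} g_{ij} dx_i ∧ dx_j, the exterior derivative is
  d(omega) = sum_{i<j} d(g_{ij}) ∧ dx_i ∧ dx_j = sum_{i<j, k} (∂g_{ij}/∂x_k) dx_k ∧ dx_i ∧ dx_j.
Expand each term, using dx_k ∧ dx_i ∧ dx_j = sgn(permutation) dx_{(a)} ∧ dx_{(b)} ∧ dx_{(c)} with (a < b < c) sorted:
  d(-2*x*y - 3*x*z + 2*y^2) includes (∂/∂y)(-2*x*y - 3*x*z + 2*y^2) dy = (-2*x + 4*y) dy, which multiplied by dx ∧ dz gives (2*x - 4*y) dx ∧ dy ∧ dz
  d(5*x^2) includes (∂/∂x)(5*x^2) dx = (10*x) dx, which multiplied by dy ∧ dz gives (10*x) dx ∧ dy ∧ dz
Collecting like 3-forms: d(omega) = (12*x - 4*y) dx ∧ dy ∧ dz.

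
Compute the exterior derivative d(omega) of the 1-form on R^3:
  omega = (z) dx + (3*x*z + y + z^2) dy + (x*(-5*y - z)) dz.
d(omega) = (3*z) dx ∧ dy + (-5*y - z - 1) dx ∧ dz + (-8*x - 2*z) dy ∧ dz

For a 1-form omega = sum_i f_i dx_i, the exterior derivative is
  d(omega) = sum_{i < j} (∂f_j/∂x_i - ∂f_i/∂x_j) dx_i ∧ dx_j.
  coefficient of dx ∧ dy: ∂f_2/∂x - ∂f_1/∂y = ∂(3*x*z + y + z^2)/∂x - ∂(z)/∂y = 3*z
  coefficient of dx ∧ dz: ∂f_3/∂x - ∂f_1/∂z = ∂(x*(-5*y - z))/∂x - ∂(z)/∂z = -5*y - z - 1
  coefficient of dy ∧ dz: ∂f_3/∂y - ∂f_2/∂z = ∂(x*(-5*y - z))/∂y - ∂(3*x*z + y + z^2)/∂z = -8*x - 2*z
Assembling: d(omega) = (3*z) dx ∧ dy + (-5*y - z - 1) dx ∧ dz + (-8*x - 2*z) dy ∧ dz.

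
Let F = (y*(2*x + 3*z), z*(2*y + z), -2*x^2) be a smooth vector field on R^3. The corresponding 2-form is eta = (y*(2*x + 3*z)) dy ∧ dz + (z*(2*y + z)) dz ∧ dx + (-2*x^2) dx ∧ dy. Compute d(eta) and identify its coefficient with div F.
d(eta) = (2*y + 2*z) dx ∧ dy ∧ dz; div F = 2*y + 2*z

For a 2-form in R^3 of the form above, applying d gives a 3-form with coefficient ∂P/∂x + ∂Q/∂y + ∂R/∂z:
  ∂P/∂x = 2*y
  ∂Q/∂y = 2*z
  ∂R/∂z = 0
Sum = 2*y + 2*z, which is exactly div F.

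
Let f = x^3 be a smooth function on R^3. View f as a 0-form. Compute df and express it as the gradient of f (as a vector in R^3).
df = (3*x^2) dx + (0) dy + (0) dz; grad f = (3*x^2, 0, 0)

For a 0-form f, d f = (∂f/∂x) dx + (∂f/∂y) dy + (∂f/∂z) dz. The components of the vector representation are exactly the entries of grad f in Cartesian coordinates:
  ∂f/∂x = 3*x^2
  ∂f/∂y = 0
  ∂f/∂z = 0.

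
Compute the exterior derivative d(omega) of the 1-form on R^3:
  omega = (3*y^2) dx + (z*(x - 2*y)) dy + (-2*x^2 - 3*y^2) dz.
d(omega) = (-6*y + z) dx ∧ dy + (-4*x) dx ∧ dz + (-x - 4*y) dy ∧ dz

For a 1-form omega = sum_i f_i dx_i, the exterior derivative is
  d(omega) = sum_{i < j} (∂f_j/∂x_i - ∂f_i/∂x_j) dx_i ∧ dx_j.
  coefficient of dx ∧ dy: ∂f_2/∂x - ∂f_1/∂y = ∂(z*(x - 2*y))/∂x - ∂(3*y^2)/∂y = -6*y + z
  coefficient of dx ∧ dz: ∂f_3/∂x - ∂f_1/∂z = ∂(-2*x^2 - 3*y^2)/∂x - ∂(3*y^2)/∂z = -4*x
  coefficient of dy ∧ dz: ∂f_3/∂y - ∂f_2/∂z = ∂(-2*x^2 - 3*y^2)/∂y - ∂(z*(x - 2*y))/∂z = -x - 4*y
Assembling: d(omega) = (-6*y + z) dx ∧ dy + (-4*x) dx ∧ dz + (-x - 4*y) dy ∧ dz.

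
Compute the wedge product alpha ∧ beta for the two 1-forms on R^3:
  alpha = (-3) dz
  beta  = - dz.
alpha ∧ beta = 0

Distribute the wedge, using dx_i ∧ dx_j = -dx_j ∧ dx_i and dx_i ∧ dx_i = 0. For each pair (i, j) with i < j, the coefficient of dx_i ∧ dx_j in alpha ∧ beta is (alpha_i * beta_j - alpha_j * beta_i). Collecting: alpha ∧ beta = 0.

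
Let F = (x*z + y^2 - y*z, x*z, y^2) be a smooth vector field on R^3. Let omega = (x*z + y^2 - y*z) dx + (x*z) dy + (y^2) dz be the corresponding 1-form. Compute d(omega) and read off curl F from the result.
d(omega) = (-x + 2*y) dy ∧ dz + (x - y) dz ∧ dx + (-2*y + 2*z) dx ∧ dy; curl F = (-x + 2*y, x - y, -2*y + 2*z)

d omega = sum_{i<j} (∂f_j/∂x_i - ∂f_i/∂x_j) dx_i ∧ dx_j. Under the identification (dy ∧ dz, dz ∧ dx, dx ∧ dy) ↔ (e_x, e_y, e_z), the coefficients are exactly the components of curl F. Compute:
  ∂R/∂y - ∂Q/∂z = (2*y) - (x) = -x + 2*y
  ∂P/∂z - ∂R/∂x = (x - y) - (0) = x - y
  ∂Q/∂x - ∂P/∂y = (z) - (2*y - z) = -2*y + 2*z.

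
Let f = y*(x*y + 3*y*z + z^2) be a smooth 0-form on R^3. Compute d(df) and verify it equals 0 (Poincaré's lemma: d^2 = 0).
d(df) = 0

Step 1: df = sum_i (∂f/∂x_i) dx_i = (y^2) dx + (2*x*y + 6*y*z + z^2) dy + (y*(3*y + 2*z)) dz.
Step 2: Apply d again. Using the 1-form formula, the coefficient of dx ∧ dy in d(df) is ∂^2 f/∂x ∂y - ∂^2 f/∂y ∂x = (2*y) - (2*y) = 0 (equality of mixed partials for smooth f).
Similarly for dx ∧ dz and dy ∧ dz — all coefficients vanish. So d(df) = 0.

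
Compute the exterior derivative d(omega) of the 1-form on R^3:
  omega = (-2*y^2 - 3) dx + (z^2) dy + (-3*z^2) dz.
d(omega) = (4*y) dx ∧ dy + (-2*z) dy ∧ dz

For a 1-form omega = sum_i f_i dx_i, the exterior derivative is
  d(omega) = sum_{i < j} (∂f_j/∂x_i - ∂f_i/∂x_j) dx_i ∧ dx_j.
  coefficient of dx ∧ dy: ∂f_2/∂x - ∂f_1/∂y = ∂(z^2)/∂x - ∂(-2*y^2 - 3)/∂y = 4*y
  coefficient of dy ∧ dz: ∂f_3/∂y - ∂f_2/∂z = ∂(-3*z^2)/∂y - ∂(z^2)/∂z = -2*z
Assembling: d(omega) = (4*y) dx ∧ dy + (-2*z) dy ∧ dz.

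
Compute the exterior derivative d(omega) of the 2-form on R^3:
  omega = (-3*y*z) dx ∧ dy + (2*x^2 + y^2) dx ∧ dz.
d(omega) = (-5*y) dx ∧ dy ∧ dz

For a 2-form omega = sum_{i<j} g_{ij} dx_i ∧ dx_j, the exterior derivative is
  d(omega) = sum_{i<j} d(g_{ij}) ∧ dx_i ∧ dx_j = sum_{i<j, k} (∂g_{ij}/∂x_k) dx_k ∧ dx_i ∧ dx_j.
Expand each term, using dx_k ∧ dx_i ∧ dx_j = sgn(permutation) dx_{(a)} ∧ dx_{(b)} ∧ dx_{(c)} with (a < b < c) sorted:
  d(-3*y*z) includes (∂/∂z)(-3*y*z) dz = (-3*y) dz, which multiplied by dx ∧ dy gives (-3*y) dx ∧ dy ∧ dz
  d(2*x^2 + y^2) includes (∂/∂y)(2*x^2 + y^2) dy = (2*y) dy, which multiplied by dx ∧ dz gives (-2*y) dx ∧ dy ∧ dz
Collecting like 3-forms: d(omega) = (-5*y) dx ∧ dy ∧ dz.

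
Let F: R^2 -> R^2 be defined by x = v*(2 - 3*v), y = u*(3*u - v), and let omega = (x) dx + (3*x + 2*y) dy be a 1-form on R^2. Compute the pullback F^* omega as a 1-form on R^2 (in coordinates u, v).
F^* omega = (36*u^3 - 18*u^2*v - 52*u*v^2 + 36*u*v + 9*v^3 - 6*v^2) du + (-6*u^3 + 2*u^2*v + 9*u*v^2 - 6*u*v + 18*v^3 - 18*v^2 + 4*v) dv

Using F^*(f dg) = (f ∘ F) d(g ∘ F), substitute each coordinate x_i by F_i(u, v) in f_i, and replace dx_i by d F_i = (∂F_i/∂u) du + (∂F_i/∂v) dv.
  For the x component: f_1(F) = v*(2 - 3*v); d F_1 = (0) du + (2 - 6*v) dv
  For the y component: f_2(F) = 6*u^2 - 2*u*v - 9*v^2 + 6*v; d F_2 = (6*u - v) du + (-u) dv
Combining and collecting du, dv coefficients:
  coeff of du: 36*u^3 - 18*u^2*v - 52*u*v^2 + 36*u*v + 9*v^3 - 6*v^2
  coeff of dv: -6*u^3 + 2*u^2*v + 9*u*v^2 - 6*u*v + 18*v^3 - 18*v^2 + 4*v
F^* omega = (36*u^3 - 18*u^2*v - 52*u*v^2 + 36*u*v + 9*v^3 - 6*v^2) du + (-6*u^3 + 2*u^2*v + 9*u*v^2 - 6*u*v + 18*v^3 - 18*v^2 + 4*v) dv.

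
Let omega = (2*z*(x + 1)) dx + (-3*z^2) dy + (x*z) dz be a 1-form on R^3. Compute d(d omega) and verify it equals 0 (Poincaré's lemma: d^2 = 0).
d(d omega) = 0

Step 1: d omega = sum_{i<j} (∂f_j/∂x_i - ∂f_i/∂x_j) dx_i ∧ dx_j:
  coeff of dx ∧ dy: 0
  coeff of dx ∧ dz: -2*x + z - 2
  coeff of dy ∧ dz: 6*z
Step 2: Apply d again to each 2-form coefficient. The only possible 3-form in R^3 is dx ∧ dy ∧ dz, with coefficient
  ∂(coeff of dy∧dz)/∂x - ∂(coeff of dx∧dz)/∂y + ∂(coeff of dx∧dy)/∂z
  = ∂/∂x (6*z) - ∂/∂y (-2*x + z - 2) + ∂/∂z (0).
Each of these terms simplifies to sums of mixed partials that cancel in pairs. The result is 0 (by equality of mixed partials for smooth functions — Schwarz / Clairaut).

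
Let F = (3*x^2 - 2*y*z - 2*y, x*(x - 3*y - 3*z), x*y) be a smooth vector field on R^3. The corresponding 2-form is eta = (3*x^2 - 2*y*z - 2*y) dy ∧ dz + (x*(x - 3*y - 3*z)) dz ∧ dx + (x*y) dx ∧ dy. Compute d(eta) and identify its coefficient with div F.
d(eta) = (3*x) dx ∧ dy ∧ dz; div F = 3*x

For a 2-form in R^3 of the form above, applying d gives a 3-form with coefficient ∂P/∂x + ∂Q/∂y + ∂R/∂z:
  ∂P/∂x = 6*x
  ∂Q/∂y = -3*x
  ∂R/∂z = 0
Sum = 3*x, which is exactly div F.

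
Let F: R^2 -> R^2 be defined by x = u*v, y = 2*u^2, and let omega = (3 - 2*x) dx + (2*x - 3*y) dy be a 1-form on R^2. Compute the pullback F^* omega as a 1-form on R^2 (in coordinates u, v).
F^* omega = (-24*u^3 + 8*u^2*v - 2*u*v^2 + 3*v) du + (u*(-2*u*v + 3)) dv

Using F^*(f dg) = (f ∘ F) d(g ∘ F), substitute each coordinate x_i by F_i(u, v) in f_i, and replace dx_i by d F_i = (∂F_i/∂u) du + (∂F_i/∂v) dv.
  For the x component: f_1(F) = -2*u*v + 3; d F_1 = (v) du + (u) dv
  For the y component: f_2(F) = 2*u*(-3*u + v); d F_2 = (4*u) du + (0) dv
Combining and collecting du, dv coefficients:
  coeff of du: -24*u^3 + 8*u^2*v - 2*u*v^2 + 3*v
  coeff of dv: u*(-2*u*v + 3)
F^* omega = (-24*u^3 + 8*u^2*v - 2*u*v^2 + 3*v) du + (u*(-2*u*v + 3)) dv.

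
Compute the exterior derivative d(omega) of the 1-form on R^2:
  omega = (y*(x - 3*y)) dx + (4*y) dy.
d(omega) = (-x + 6*y) dx ∧ dy

For a 1-form omega = sum_i f_i dx_i, the exterior derivative is
  d(omega) = sum_{i < j} (∂f_j/∂x_i - ∂f_i/∂x_j) dx_i ∧ dx_j.
  coefficient of dx ∧ dy: ∂f_2/∂x - ∂f_1/∂y = ∂(4*y)/∂x - ∂(y*(x - 3*y))/∂y = -x + 6*y
Assembling: d(omega) = (-x + 6*y) dx ∧ dy.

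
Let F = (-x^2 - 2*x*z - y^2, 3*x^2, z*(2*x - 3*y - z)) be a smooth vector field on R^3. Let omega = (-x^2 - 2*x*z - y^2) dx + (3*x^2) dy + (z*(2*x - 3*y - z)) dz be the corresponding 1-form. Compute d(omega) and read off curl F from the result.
d(omega) = (-3*z) dy ∧ dz + (-2*x - 2*z) dz ∧ dx + (6*x + 2*y) dx ∧ dy; curl F = (-3*z, -2*x - 2*z, 6*x + 2*y)

d omega = sum_{i<j} (∂f_j/∂x_i - ∂f_i/∂x_j) dx_i ∧ dx_j. Under the identification (dy ∧ dz, dz ∧ dx, dx ∧ dy) ↔ (e_x, e_y, e_z), the coefficients are exactly the components of curl F. Compute:
  ∂R/∂y - ∂Q/∂z = (-3*z) - (0) = -3*z
  ∂P/∂z - ∂R/∂x = (-2*x) - (2*z) = -2*x - 2*z
  ∂Q/∂x - ∂P/∂y = (6*x) - (-2*y) = 6*x + 2*y.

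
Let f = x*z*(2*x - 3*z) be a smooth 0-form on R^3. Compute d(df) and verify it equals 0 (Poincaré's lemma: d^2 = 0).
d(df) = 0

Step 1: df = sum_i (∂f/∂x_i) dx_i = (z*(4*x - 3*z)) dx + (0) dy + (2*x*(x - 3*z)) dz.
Step 2: Apply d again. Using the 1-form formula, the coefficient of dx ∧ dy in d(df) is ∂^2 f/∂x ∂y - ∂^2 f/∂y ∂x = (0) - (0) = 0 (equality of mixed partials for smooth f).
Similarly for dx ∧ dz and dy ∧ dz — all coefficients vanish. So d(df) = 0.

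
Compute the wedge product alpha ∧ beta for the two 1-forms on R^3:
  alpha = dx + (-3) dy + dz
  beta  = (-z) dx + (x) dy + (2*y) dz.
alpha ∧ beta = (x - 3*z) dx ∧ dy + (2*y + z) dx ∧ dz + (-x - 6*y) dy ∧ dz

Distribute the wedge, using dx_i ∧ dx_j = -dx_j ∧ dx_i and dx_i ∧ dx_i = 0. For each pair (i, j) with i < j, the coefficient of dx_i ∧ dx_j in alpha ∧ beta is (alpha_i * beta_j - alpha_j * beta_i). Collecting: alpha ∧ beta = (x - 3*z) dx ∧ dy + (2*y + z) dx ∧ dz + (-x - 6*y) dy ∧ dz.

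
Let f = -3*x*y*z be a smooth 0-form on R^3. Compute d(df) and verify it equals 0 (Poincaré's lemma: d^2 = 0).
d(df) = 0

Step 1: df = sum_i (∂f/∂x_i) dx_i = (-3*y*z) dx + (-3*x*z) dy + (-3*x*y) dz.
Step 2: Apply d again. Using the 1-form formula, the coefficient of dx ∧ dy in d(df) is ∂^2 f/∂x ∂y - ∂^2 f/∂y ∂x = (-3*z) - (-3*z) = 0 (equality of mixed partials for smooth f).
Similarly for dx ∧ dz and dy ∧ dz — all coefficients vanish. So d(df) = 0.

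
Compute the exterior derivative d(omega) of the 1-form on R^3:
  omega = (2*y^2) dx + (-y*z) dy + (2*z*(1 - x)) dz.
d(omega) = (-4*y) dx ∧ dy + (-2*z) dx ∧ dz + (y) dy ∧ dz

For a 1-form omega = sum_i f_i dx_i, the exterior derivative is
  d(omega) = sum_{i < j} (∂f_j/∂x_i - ∂f_i/∂x_j) dx_i ∧ dx_j.
  coefficient of dx ∧ dy: ∂f_2/∂x - ∂f_1/∂y = ∂(-y*z)/∂x - ∂(2*y^2)/∂y = -4*y
  coefficient of dx ∧ dz: ∂f_3/∂x - ∂f_1/∂z = ∂(2*z*(1 - x))/∂x - ∂(2*y^2)/∂z = -2*z
  coefficient of dy ∧ dz: ∂f_3/∂y - ∂f_2/∂z = ∂(2*z*(1 - x))/∂y - ∂(-y*z)/∂z = y
Assembling: d(omega) = (-4*y) dx ∧ dy + (-2*z) dx ∧ dz + (y) dy ∧ dz.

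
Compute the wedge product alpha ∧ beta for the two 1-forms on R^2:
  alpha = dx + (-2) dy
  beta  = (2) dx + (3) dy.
alpha ∧ beta = (7) dx ∧ dy

Distribute the wedge, using dx_i ∧ dx_j = -dx_j ∧ dx_i and dx_i ∧ dx_i = 0. For each pair (i, j) with i < j, the coefficient of dx_i ∧ dx_j in alpha ∧ beta is (alpha_i * beta_j - alpha_j * beta_i). Collecting: alpha ∧ beta = (7) dx ∧ dy.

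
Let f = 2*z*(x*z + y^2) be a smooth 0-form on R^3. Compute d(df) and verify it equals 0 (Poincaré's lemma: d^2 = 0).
d(df) = 0

Step 1: df = sum_i (∂f/∂x_i) dx_i = (2*z^2) dx + (4*y*z) dy + (4*x*z + 2*y^2) dz.
Step 2: Apply d again. Using the 1-form formula, the coefficient of dx ∧ dy in d(df) is ∂^2 f/∂x ∂y - ∂^2 f/∂y ∂x = (0) - (0) = 0 (equality of mixed partials for smooth f).
Similarly for dx ∧ dz and dy ∧ dz — all coefficients vanish. So d(df) = 0.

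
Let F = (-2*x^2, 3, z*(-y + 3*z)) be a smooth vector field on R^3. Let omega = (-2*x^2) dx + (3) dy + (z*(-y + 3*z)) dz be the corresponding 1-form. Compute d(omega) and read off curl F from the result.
d(omega) = (-z) dy ∧ dz + (0) dz ∧ dx + (0) dx ∧ dy; curl F = (-z, 0, 0)

d omega = sum_{i<j} (∂f_j/∂x_i - ∂f_i/∂x_j) dx_i ∧ dx_j. Under the identification (dy ∧ dz, dz ∧ dx, dx ∧ dy) ↔ (e_x, e_y, e_z), the coefficients are exactly the components of curl F. Compute:
  ∂R/∂y - ∂Q/∂z = (-z) - (0) = -z
  ∂P/∂z - ∂R/∂x = (0) - (0) = 0
  ∂Q/∂x - ∂P/∂y = (0) - (0) = 0.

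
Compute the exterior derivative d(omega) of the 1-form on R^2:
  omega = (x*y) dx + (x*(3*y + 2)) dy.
d(omega) = (-x + 3*y + 2) dx ∧ dy

For a 1-form omega = sum_i f_i dx_i, the exterior derivative is
  d(omega) = sum_{i < j} (∂f_j/∂x_i - ∂f_i/∂x_j) dx_i ∧ dx_j.
  coefficient of dx ∧ dy: ∂f_2/∂x - ∂f_1/∂y = ∂(x*(3*y + 2))/∂x - ∂(x*y)/∂y = -x + 3*y + 2
Assembling: d(omega) = (-x + 3*y + 2) dx ∧ dy.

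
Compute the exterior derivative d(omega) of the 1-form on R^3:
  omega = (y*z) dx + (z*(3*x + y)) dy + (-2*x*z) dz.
d(omega) = (2*z) dx ∧ dy + (-y - 2*z) dx ∧ dz + (-3*x - y) dy ∧ dz

For a 1-form omega = sum_i f_i dx_i, the exterior derivative is
  d(omega) = sum_{i < j} (∂f_j/∂x_i - ∂f_i/∂x_j) dx_i ∧ dx_j.
  coefficient of dx ∧ dy: ∂f_2/∂x - ∂f_1/∂y = ∂(z*(3*x + y))/∂x - ∂(y*z)/∂y = 2*z
  coefficient of dx ∧ dz: ∂f_3/∂x - ∂f_1/∂z = ∂(-2*x*z)/∂x - ∂(y*z)/∂z = -y - 2*z
  coefficient of dy ∧ dz: ∂f_3/∂y - ∂f_2/∂z = ∂(-2*x*z)/∂y - ∂(z*(3*x + y))/∂z = -3*x - y
Assembling: d(omega) = (2*z) dx ∧ dy + (-y - 2*z) dx ∧ dz + (-3*x - y) dy ∧ dz.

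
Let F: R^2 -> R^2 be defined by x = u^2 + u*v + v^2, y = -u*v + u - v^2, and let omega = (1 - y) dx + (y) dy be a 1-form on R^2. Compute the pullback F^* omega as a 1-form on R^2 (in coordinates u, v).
F^* omega = (2*u^2*v - 2*u^2 + 4*u*v^2 - 3*u*v + 3*u + 2*v^3 - v^2 + v) du + (2*u^2*v - 2*u^2 + 6*u*v^2 - 4*u*v + u + 4*v^3 + 2*v) dv

Using F^*(f dg) = (f ∘ F) d(g ∘ F), substitute each coordinate x_i by F_i(u, v) in f_i, and replace dx_i by d F_i = (∂F_i/∂u) du + (∂F_i/∂v) dv.
  For the x component: f_1(F) = u*v - u + v^2 + 1; d F_1 = (2*u + v) du + (u + 2*v) dv
  For the y component: f_2(F) = -u*v + u - v^2; d F_2 = (1 - v) du + (-u - 2*v) dv
Combining and collecting du, dv coefficients:
  coeff of du: 2*u^2*v - 2*u^2 + 4*u*v^2 - 3*u*v + 3*u + 2*v^3 - v^2 + v
  coeff of dv: 2*u^2*v - 2*u^2 + 6*u*v^2 - 4*u*v + u + 4*v^3 + 2*v
F^* omega = (2*u^2*v - 2*u^2 + 4*u*v^2 - 3*u*v + 3*u + 2*v^3 - v^2 + v) du + (2*u^2*v - 2*u^2 + 6*u*v^2 - 4*u*v + u + 4*v^3 + 2*v) dv.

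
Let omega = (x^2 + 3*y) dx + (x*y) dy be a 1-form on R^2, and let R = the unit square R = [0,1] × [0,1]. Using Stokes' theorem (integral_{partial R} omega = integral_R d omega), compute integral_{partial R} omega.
integral_(partial R) omega = -5/2

Stokes: integral_partial_R omega = integral_R d omega with d omega = (∂Q/∂x - ∂P/∂y) dx ∧ dy.
  ∂Q/∂x = y
  ∂P/∂y = 3
  integrand = ∂Q/∂x - ∂P/∂y = y - 3.
Integrating over R: integral_0^1 integral_0^1 (y - 3) dx dy = -5/2.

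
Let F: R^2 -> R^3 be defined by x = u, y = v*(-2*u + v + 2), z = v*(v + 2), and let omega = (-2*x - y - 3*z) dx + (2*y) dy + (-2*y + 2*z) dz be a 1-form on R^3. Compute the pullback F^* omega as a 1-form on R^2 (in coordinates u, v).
F^* omega = (8*u*v^2 + 2*u*v - 2*u - 4*v^3 - 12*v^2 - 8*v) du + (4*v*(2*u^2 - u*v - 2*u + v^2 + 3*v + 2)) dv

Using F^*(f dg) = (f ∘ F) d(g ∘ F), substitute each coordinate x_i by F_i(u, v) in f_i, and replace dx_i by d F_i = (∂F_i/∂u) du + (∂F_i/∂v) dv.
  For the x component: f_1(F) = 2*u*v - 2*u - 4*v^2 - 8*v; d F_1 = (1) du + (0) dv
  For the y component: f_2(F) = 2*v*(-2*u + v + 2); d F_2 = (-2*v) du + (-2*u + 2*v + 2) dv
  For the z component: f_3(F) = 4*u*v; d F_3 = (0) du + (2*v + 2) dv
Combining and collecting du, dv coefficients:
  coeff of du: 8*u*v^2 + 2*u*v - 2*u - 4*v^3 - 12*v^2 - 8*v
  coeff of dv: 4*v*(2*u^2 - u*v - 2*u + v^2 + 3*v + 2)
F^* omega = (8*u*v^2 + 2*u*v - 2*u - 4*v^3 - 12*v^2 - 8*v) du + (4*v*(2*u^2 - u*v - 2*u + v^2 + 3*v + 2)) dv.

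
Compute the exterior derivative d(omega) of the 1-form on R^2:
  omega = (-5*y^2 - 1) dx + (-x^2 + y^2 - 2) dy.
d(omega) = (-2*x + 10*y) dx ∧ dy

For a 1-form omega = sum_i f_i dx_i, the exterior derivative is
  d(omega) = sum_{i < j} (∂f_j/∂x_i - ∂f_i/∂x_j) dx_i ∧ dx_j.
  coefficient of dx ∧ dy: ∂f_2/∂x - ∂f_1/∂y = ∂(-x^2 + y^2 - 2)/∂x - ∂(-5*y^2 - 1)/∂y = -2*x + 10*y
Assembling: d(omega) = (-2*x + 10*y) dx ∧ dy.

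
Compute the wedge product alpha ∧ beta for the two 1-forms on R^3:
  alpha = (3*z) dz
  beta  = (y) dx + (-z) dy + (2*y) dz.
alpha ∧ beta = (-3*y*z) dx ∧ dz + (3*z^2) dy ∧ dz

Distribute the wedge, using dx_i ∧ dx_j = -dx_j ∧ dx_i and dx_i ∧ dx_i = 0. For each pair (i, j) with i < j, the coefficient of dx_i ∧ dx_j in alpha ∧ beta is (alpha_i * beta_j - alpha_j * beta_i). Collecting: alpha ∧ beta = (-3*y*z) dx ∧ dz + (3*z^2) dy ∧ dz.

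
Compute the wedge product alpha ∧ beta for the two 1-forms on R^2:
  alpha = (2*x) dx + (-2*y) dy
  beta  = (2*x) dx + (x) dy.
alpha ∧ beta = (2*x*(x + 2*y)) dx ∧ dy

Distribute the wedge, using dx_i ∧ dx_j = -dx_j ∧ dx_i and dx_i ∧ dx_i = 0. For each pair (i, j) with i < j, the coefficient of dx_i ∧ dx_j in alpha ∧ beta is (alpha_i * beta_j - alpha_j * beta_i). Collecting: alpha ∧ beta = (2*x*(x + 2*y)) dx ∧ dy.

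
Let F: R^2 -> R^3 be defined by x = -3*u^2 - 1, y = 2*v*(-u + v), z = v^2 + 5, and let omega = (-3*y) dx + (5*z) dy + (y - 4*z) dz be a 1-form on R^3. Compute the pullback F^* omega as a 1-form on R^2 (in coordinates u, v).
F^* omega = (2*v*(-18*u^2 + 18*u*v - 5*v^2 - 25)) du + (-14*u*v^2 - 50*u + 16*v^3 + 60*v) dv

Using F^*(f dg) = (f ∘ F) d(g ∘ F), substitute each coordinate x_i by F_i(u, v) in f_i, and replace dx_i by d F_i = (∂F_i/∂u) du + (∂F_i/∂v) dv.
  For the x component: f_1(F) = 6*v*(u - v); d F_1 = (-6*u) du + (0) dv
  For the y component: f_2(F) = 5*v^2 + 25; d F_2 = (-2*v) du + (-2*u + 4*v) dv
  For the z component: f_3(F) = -2*u*v - 2*v^2 - 20; d F_3 = (0) du + (2*v) dv
Combining and collecting du, dv coefficients:
  coeff of du: 2*v*(-18*u^2 + 18*u*v - 5*v^2 - 25)
  coeff of dv: -14*u*v^2 - 50*u + 16*v^3 + 60*v
F^* omega = (2*v*(-18*u^2 + 18*u*v - 5*v^2 - 25)) du + (-14*u*v^2 - 50*u + 16*v^3 + 60*v) dv.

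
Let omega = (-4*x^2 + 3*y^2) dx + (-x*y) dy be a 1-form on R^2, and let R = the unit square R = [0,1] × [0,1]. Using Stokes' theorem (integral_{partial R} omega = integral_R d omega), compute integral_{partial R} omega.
integral_(partial R) omega = -7/2

Stokes: integral_partial_R omega = integral_R d omega with d omega = (∂Q/∂x - ∂P/∂y) dx ∧ dy.
  ∂Q/∂x = -y
  ∂P/∂y = 6*y
  integrand = ∂Q/∂x - ∂P/∂y = -7*y.
Integrating over R: integral_0^1 integral_0^1 (-7*y) dx dy = -7/2.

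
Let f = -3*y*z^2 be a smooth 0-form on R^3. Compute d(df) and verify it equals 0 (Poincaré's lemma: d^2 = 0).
d(df) = 0

Step 1: df = sum_i (∂f/∂x_i) dx_i = (0) dx + (-3*z^2) dy + (-6*y*z) dz.
Step 2: Apply d again. Using the 1-form formula, the coefficient of dx ∧ dy in d(df) is ∂^2 f/∂x ∂y - ∂^2 f/∂y ∂x = (0) - (0) = 0 (equality of mixed partials for smooth f).
Similarly for dx ∧ dz and dy ∧ dz — all coefficients vanish. So d(df) = 0.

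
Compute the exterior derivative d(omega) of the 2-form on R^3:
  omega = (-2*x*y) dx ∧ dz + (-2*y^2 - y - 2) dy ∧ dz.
d(omega) = (2*x) dx ∧ dy ∧ dz

For a 2-form omega = sum_{i<j} g_{ij} dx_i ∧ dx_j, the exterior derivative is
  d(omega) = sum_{i<j} d(g_{ij}) ∧ dx_i ∧ dx_j = sum_{i<j, k} (∂g_{ij}/∂x_k) dx_k ∧ dx_i ∧ dx_j.
Expand each term, using dx_k ∧ dx_i ∧ dx_j = sgn(permutation) dx_{(a)} ∧ dx_{(b)} ∧ dx_{(c)} with (a < b < c) sorted:
  d(-2*x*y) includes (∂/∂y)(-2*x*y) dy = (-2*x) dy, which multiplied by dx ∧ dz gives (2*x) dx ∧ dy ∧ dz
Collecting like 3-forms: d(omega) = (2*x) dx ∧ dy ∧ dz.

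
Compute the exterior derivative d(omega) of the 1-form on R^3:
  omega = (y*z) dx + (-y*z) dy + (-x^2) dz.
d(omega) = (-z) dx ∧ dy + (-2*x - y) dx ∧ dz + (y) dy ∧ dz

For a 1-form omega = sum_i f_i dx_i, the exterior derivative is
  d(omega) = sum_{i < j} (∂f_j/∂x_i - ∂f_i/∂x_j) dx_i ∧ dx_j.
  coefficient of dx ∧ dy: ∂f_2/∂x - ∂f_1/∂y = ∂(-y*z)/∂x - ∂(y*z)/∂y = -z
  coefficient of dx ∧ dz: ∂f_3/∂x - ∂f_1/∂z = ∂(-x^2)/∂x - ∂(y*z)/∂z = -2*x - y
  coefficient of dy ∧ dz: ∂f_3/∂y - ∂f_2/∂z = ∂(-x^2)/∂y - ∂(-y*z)/∂z = y
Assembling: d(omega) = (-z) dx ∧ dy + (-2*x - y) dx ∧ dz + (y) dy ∧ dz.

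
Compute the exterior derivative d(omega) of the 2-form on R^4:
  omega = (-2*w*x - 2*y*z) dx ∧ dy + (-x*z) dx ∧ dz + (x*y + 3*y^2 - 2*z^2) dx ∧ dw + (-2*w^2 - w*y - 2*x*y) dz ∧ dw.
d(omega) = (-2*y) dx ∧ dy ∧ dz + (-3*x - 6*y) dx ∧ dy ∧ dw + (-2*y + 4*z) dx ∧ dz ∧ dw + (-w - 2*x) dy ∧ dz ∧ dw

For a 2-form omega = sum_{i<j} g_{ij} dx_i ∧ dx_j, the exterior derivative is
  d(omega) = sum_{i<j} d(g_{ij}) ∧ dx_i ∧ dx_j = sum_{i<j, k} (∂g_{ij}/∂x_k) dx_k ∧ dx_i ∧ dx_j.
Expand each term, using dx_k ∧ dx_i ∧ dx_j = sgn(permutation) dx_{(a)} ∧ dx_{(b)} ∧ dx_{(c)} with (a < b < c) sorted:
  d(-2*w*x - 2*y*z) includes (∂/∂z)(-2*w*x - 2*y*z) dz = (-2*y) dz, which multiplied by dx ∧ dy gives (-2*y) dx ∧ dy ∧ dz
  d(-2*w*x - 2*y*z) includes (∂/∂w)(-2*w*x - 2*y*z) dw = (-2*x) dw, which multiplied by dx ∧ dy gives (-2*x) dx ∧ dy ∧ dw
  d(x*y + 3*y^2 - 2*z^2) includes (∂/∂y)(x*y + 3*y^2 - 2*z^2) dy = (x + 6*y) dy, which multiplied by dx ∧ dw gives (-x - 6*y) dx ∧ dy ∧ dw
  d(x*y + 3*y^2 - 2*z^2) includes (∂/∂z)(x*y + 3*y^2 - 2*z^2) dz = (-4*z) dz, which multiplied by dx ∧ dw gives (4*z) dx ∧ dz ∧ dw
  d(-2*w^2 - w*y - 2*x*y) includes (∂/∂x)(-2*w^2 - w*y - 2*x*y) dx = (-2*y) dx, which multiplied by dz ∧ dw gives (-2*y) dx ∧ dz ∧ dw
  d(-2*w^2 - w*y - 2*x*y) includes (∂/∂y)(-2*w^2 - w*y - 2*x*y) dy = (-w - 2*x) dy, which multiplied by dz ∧ dw gives (-w - 2*x) dy ∧ dz ∧ dw
Collecting like 3-forms: d(omega) = (-2*y) dx ∧ dy ∧ dz + (-3*x - 6*y) dx ∧ dy ∧ dw + (-2*y + 4*z) dx ∧ dz ∧ dw + (-w - 2*x) dy ∧ dz ∧ dw.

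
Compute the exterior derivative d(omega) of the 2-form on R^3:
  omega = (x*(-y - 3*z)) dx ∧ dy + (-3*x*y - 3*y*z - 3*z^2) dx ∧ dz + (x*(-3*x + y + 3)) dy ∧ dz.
d(omega) = (-6*x + y + 3*z + 3) dx ∧ dy ∧ dz

For a 2-form omega = sum_{i<j} g_{ij} dx_i ∧ dx_j, the exterior derivative is
  d(omega) = sum_{i<j} d(g_{ij}) ∧ dx_i ∧ dx_j = sum_{i<j, k} (∂g_{ij}/∂x_k) dx_k ∧ dx_i ∧ dx_j.
Expand each term, using dx_k ∧ dx_i ∧ dx_j = sgn(permutation) dx_{(a)} ∧ dx_{(b)} ∧ dx_{(c)} with (a < b < c) sorted:
  d(x*(-y - 3*z)) includes (∂/∂z)(x*(-y - 3*z)) dz = (-3*x) dz, which multiplied by dx ∧ dy gives (-3*x) dx ∧ dy ∧ dz
  d(-3*x*y - 3*y*z - 3*z^2) includes (∂/∂y)(-3*x*y - 3*y*z - 3*z^2) dy = (-3*x - 3*z) dy, which multiplied by dx ∧ dz gives (3*x + 3*z) dx ∧ dy ∧ dz
  d(x*(-3*x + y + 3)) includes (∂/∂x)(x*(-3*x + y + 3)) dx = (-6*x + y + 3) dx, which multiplied by dy ∧ dz gives (-6*x + y + 3) dx ∧ dy ∧ dz
Collecting like 3-forms: d(omega) = (-6*x + y + 3*z + 3) dx ∧ dy ∧ dz.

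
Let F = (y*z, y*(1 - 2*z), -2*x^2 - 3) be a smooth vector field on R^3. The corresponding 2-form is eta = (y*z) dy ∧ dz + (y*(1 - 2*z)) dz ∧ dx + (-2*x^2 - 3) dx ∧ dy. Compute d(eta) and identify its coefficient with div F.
d(eta) = (1 - 2*z) dx ∧ dy ∧ dz; div F = 1 - 2*z

For a 2-form in R^3 of the form above, applying d gives a 3-form with coefficient ∂P/∂x + ∂Q/∂y + ∂R/∂z:
  ∂P/∂x = 0
  ∂Q/∂y = 1 - 2*z
  ∂R/∂z = 0
Sum = 1 - 2*z, which is exactly div F.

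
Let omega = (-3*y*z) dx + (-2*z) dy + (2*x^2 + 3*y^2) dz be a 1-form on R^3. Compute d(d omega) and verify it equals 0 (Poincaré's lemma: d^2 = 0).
d(d omega) = 0

Step 1: d omega = sum_{i<j} (∂f_j/∂x_i - ∂f_i/∂x_j) dx_i ∧ dx_j:
  coeff of dx ∧ dy: 3*z
  coeff of dx ∧ dz: 4*x + 3*y
  coeff of dy ∧ dz: 6*y + 2
Step 2: Apply d again to each 2-form coefficient. The only possible 3-form in R^3 is dx ∧ dy ∧ dz, with coefficient
  ∂(coeff of dy∧dz)/∂x - ∂(coeff of dx∧dz)/∂y + ∂(coeff of dx∧dy)/∂z
  = ∂/∂x (6*y + 2) - ∂/∂y (4*x + 3*y) + ∂/∂z (3*z).
Each of these terms simplifies to sums of mixed partials that cancel in pairs. The result is 0 (by equality of mixed partials for smooth functions — Schwarz / Clairaut).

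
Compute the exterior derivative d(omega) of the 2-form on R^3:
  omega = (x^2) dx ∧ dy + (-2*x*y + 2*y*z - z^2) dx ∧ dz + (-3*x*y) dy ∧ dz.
d(omega) = (2*x - 3*y - 2*z) dx ∧ dy ∧ dz

For a 2-form omega = sum_{i<j} g_{ij} dx_i ∧ dx_j, the exterior derivative is
  d(omega) = sum_{i<j} d(g_{ij}) ∧ dx_i ∧ dx_j = sum_{i<j, k} (∂g_{ij}/∂x_k) dx_k ∧ dx_i ∧ dx_j.
Expand each term, using dx_k ∧ dx_i ∧ dx_j = sgn(permutation) dx_{(a)} ∧ dx_{(b)} ∧ dx_{(c)} with (a < b < c) sorted:
  d(-2*x*y + 2*y*z - z^2) includes (∂/∂y)(-2*x*y + 2*y*z - z^2) dy = (-2*x + 2*z) dy, which multiplied by dx ∧ dz gives (2*x - 2*z) dx ∧ dy ∧ dz
  d(-3*x*y) includes (∂/∂x)(-3*x*y) dx = (-3*y) dx, which multiplied by dy ∧ dz gives (-3*y) dx ∧ dy ∧ dz
Collecting like 3-forms: d(omega) = (2*x - 3*y - 2*z) dx ∧ dy ∧ dz.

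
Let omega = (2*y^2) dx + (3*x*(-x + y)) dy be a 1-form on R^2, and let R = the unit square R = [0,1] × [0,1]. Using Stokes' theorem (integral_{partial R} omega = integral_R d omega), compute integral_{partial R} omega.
integral_(partial R) omega = -7/2

Stokes: integral_partial_R omega = integral_R d omega with d omega = (∂Q/∂x - ∂P/∂y) dx ∧ dy.
  ∂Q/∂x = -6*x + 3*y
  ∂P/∂y = 4*y
  integrand = ∂Q/∂x - ∂P/∂y = -6*x - y.
Integrating over R: integral_0^1 integral_0^1 (-6*x - y) dx dy = -7/2.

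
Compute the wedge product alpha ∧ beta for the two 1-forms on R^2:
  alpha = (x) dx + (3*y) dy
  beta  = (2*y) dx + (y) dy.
alpha ∧ beta = (y*(x - 6*y)) dx ∧ dy

Distribute the wedge, using dx_i ∧ dx_j = -dx_j ∧ dx_i and dx_i ∧ dx_i = 0. For each pair (i, j) with i < j, the coefficient of dx_i ∧ dx_j in alpha ∧ beta is (alpha_i * beta_j - alpha_j * beta_i). Collecting: alpha ∧ beta = (y*(x - 6*y)) dx ∧ dy.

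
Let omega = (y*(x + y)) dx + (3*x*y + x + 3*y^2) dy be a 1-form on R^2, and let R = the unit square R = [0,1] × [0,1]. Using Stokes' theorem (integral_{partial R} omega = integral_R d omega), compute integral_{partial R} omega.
integral_(partial R) omega = 1

Stokes: integral_partial_R omega = integral_R d omega with d omega = (∂Q/∂x - ∂P/∂y) dx ∧ dy.
  ∂Q/∂x = 3*y + 1
  ∂P/∂y = x + 2*y
  integrand = ∂Q/∂x - ∂P/∂y = -x + y + 1.
Integrating over R: integral_0^1 integral_0^1 (-x + y + 1) dx dy = 1.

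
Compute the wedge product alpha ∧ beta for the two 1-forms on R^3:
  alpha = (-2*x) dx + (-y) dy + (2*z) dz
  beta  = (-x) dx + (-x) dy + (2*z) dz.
alpha ∧ beta = (x*(2*x - y)) dx ∧ dy + (-2*x*z) dx ∧ dz + (2*z*(x - y)) dy ∧ dz

Distribute the wedge, using dx_i ∧ dx_j = -dx_j ∧ dx_i and dx_i ∧ dx_i = 0. For each pair (i, j) with i < j, the coefficient of dx_i ∧ dx_j in alpha ∧ beta is (alpha_i * beta_j - alpha_j * beta_i). Collecting: alpha ∧ beta = (x*(2*x - y)) dx ∧ dy + (-2*x*z) dx ∧ dz + (2*z*(x - y)) dy ∧ dz.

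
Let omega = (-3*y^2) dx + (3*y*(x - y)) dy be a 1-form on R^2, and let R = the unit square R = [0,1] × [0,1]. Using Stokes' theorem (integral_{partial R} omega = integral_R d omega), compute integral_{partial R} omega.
integral_(partial R) omega = 9/2

Stokes: integral_partial_R omega = integral_R d omega with d omega = (∂Q/∂x - ∂P/∂y) dx ∧ dy.
  ∂Q/∂x = 3*y
  ∂P/∂y = -6*y
  integrand = ∂Q/∂x - ∂P/∂y = 9*y.
Integrating over R: integral_0^1 integral_0^1 (9*y) dx dy = 9/2.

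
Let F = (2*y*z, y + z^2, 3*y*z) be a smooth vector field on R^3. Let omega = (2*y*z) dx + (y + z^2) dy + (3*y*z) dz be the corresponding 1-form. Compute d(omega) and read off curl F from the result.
d(omega) = (z) dy ∧ dz + (2*y) dz ∧ dx + (-2*z) dx ∧ dy; curl F = (z, 2*y, -2*z)

d omega = sum_{i<j} (∂f_j/∂x_i - ∂f_i/∂x_j) dx_i ∧ dx_j. Under the identification (dy ∧ dz, dz ∧ dx, dx ∧ dy) ↔ (e_x, e_y, e_z), the coefficients are exactly the components of curl F. Compute:
  ∂R/∂y - ∂Q/∂z = (3*z) - (2*z) = z
  ∂P/∂z - ∂R/∂x = (2*y) - (0) = 2*y
  ∂Q/∂x - ∂P/∂y = (0) - (2*z) = -2*z.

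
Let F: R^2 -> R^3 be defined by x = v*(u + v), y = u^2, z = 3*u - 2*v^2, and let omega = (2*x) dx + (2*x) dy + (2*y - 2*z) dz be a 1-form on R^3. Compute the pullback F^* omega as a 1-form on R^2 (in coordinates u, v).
F^* omega = (4*u^2*v + 6*u^2 + 6*u*v^2 - 18*u + 2*v^3 + 12*v^2) du + (6*v*(-u^2 + u*v + 4*u - 2*v^2)) dv

Using F^*(f dg) = (f ∘ F) d(g ∘ F), substitute each coordinate x_i by F_i(u, v) in f_i, and replace dx_i by d F_i = (∂F_i/∂u) du + (∂F_i/∂v) dv.
  For the x component: f_1(F) = 2*v*(u + v); d F_1 = (v) du + (u + 2*v) dv
  For the y component: f_2(F) = 2*v*(u + v); d F_2 = (2*u) du + (0) dv
  For the z component: f_3(F) = 2*u^2 - 6*u + 4*v^2; d F_3 = (3) du + (-4*v) dv
Combining and collecting du, dv coefficients:
  coeff of du: 4*u^2*v + 6*u^2 + 6*u*v^2 - 18*u + 2*v^3 + 12*v^2
  coeff of dv: 6*v*(-u^2 + u*v + 4*u - 2*v^2)
F^* omega = (4*u^2*v + 6*u^2 + 6*u*v^2 - 18*u + 2*v^3 + 12*v^2) du + (6*v*(-u^2 + u*v + 4*u - 2*v^2)) dv.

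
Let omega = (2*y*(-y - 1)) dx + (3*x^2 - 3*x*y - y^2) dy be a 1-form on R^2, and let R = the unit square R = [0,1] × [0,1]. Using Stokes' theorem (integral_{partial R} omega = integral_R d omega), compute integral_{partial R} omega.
integral_(partial R) omega = 11/2

Stokes: integral_partial_R omega = integral_R d omega with d omega = (∂Q/∂x - ∂P/∂y) dx ∧ dy.
  ∂Q/∂x = 6*x - 3*y
  ∂P/∂y = -4*y - 2
  integrand = ∂Q/∂x - ∂P/∂y = 6*x + y + 2.
Integrating over R: integral_0^1 integral_0^1 (6*x + y + 2) dx dy = 11/2.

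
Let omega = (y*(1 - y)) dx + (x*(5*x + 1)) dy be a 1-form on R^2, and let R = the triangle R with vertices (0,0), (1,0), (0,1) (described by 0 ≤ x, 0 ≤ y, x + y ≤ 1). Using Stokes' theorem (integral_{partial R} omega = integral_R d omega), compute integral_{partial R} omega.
integral_(partial R) omega = 2

Stokes: integral_partial_R omega = integral_R d omega with d omega = (∂Q/∂x - ∂P/∂y) dx ∧ dy.
  ∂Q/∂x = 10*x + 1
  ∂P/∂y = 1 - 2*y
  integrand = ∂Q/∂x - ∂P/∂y = 10*x + 2*y.
Integrating over R: integral_0^1 integral_0^{1-x} (10*x + 2*y) dy dx = 2.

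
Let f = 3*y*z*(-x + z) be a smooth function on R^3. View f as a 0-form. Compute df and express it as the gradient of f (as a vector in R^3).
df = (-3*y*z) dx + (3*z*(-x + z)) dy + (3*y*(-x + 2*z)) dz; grad f = (-3*y*z, 3*z*(-x + z), 3*y*(-x + 2*z))

For a 0-form f, d f = (∂f/∂x) dx + (∂f/∂y) dy + (∂f/∂z) dz. The components of the vector representation are exactly the entries of grad f in Cartesian coordinates:
  ∂f/∂x = -3*y*z
  ∂f/∂y = 3*z*(-x + z)
  ∂f/∂z = 3*y*(-x + 2*z).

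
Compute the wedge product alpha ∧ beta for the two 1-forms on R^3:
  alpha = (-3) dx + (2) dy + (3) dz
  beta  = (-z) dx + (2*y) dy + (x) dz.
alpha ∧ beta = (-6*y + 2*z) dx ∧ dy + (-3*x + 3*z) dx ∧ dz + (2*x - 6*y) dy ∧ dz

Distribute the wedge, using dx_i ∧ dx_j = -dx_j ∧ dx_i and dx_i ∧ dx_i = 0. For each pair (i, j) with i < j, the coefficient of dx_i ∧ dx_j in alpha ∧ beta is (alpha_i * beta_j - alpha_j * beta_i). Collecting: alpha ∧ beta = (-6*y + 2*z) dx ∧ dy + (-3*x + 3*z) dx ∧ dz + (2*x - 6*y) dy ∧ dz.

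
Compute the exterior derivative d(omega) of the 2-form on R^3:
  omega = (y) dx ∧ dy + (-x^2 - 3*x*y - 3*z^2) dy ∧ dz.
d(omega) = (-2*x - 3*y) dx ∧ dy ∧ dz

For a 2-form omega = sum_{i<j} g_{ij} dx_i ∧ dx_j, the exterior derivative is
  d(omega) = sum_{i<j} d(g_{ij}) ∧ dx_i ∧ dx_j = sum_{i<j, k} (∂g_{ij}/∂x_k) dx_k ∧ dx_i ∧ dx_j.
Expand each term, using dx_k ∧ dx_i ∧ dx_j = sgn(permutation) dx_{(a)} ∧ dx_{(b)} ∧ dx_{(c)} with (a < b < c) sorted:
  d(-x^2 - 3*x*y - 3*z^2) includes (∂/∂x)(-x^2 - 3*x*y - 3*z^2) dx = (-2*x - 3*y) dx, which multiplied by dy ∧ dz gives (-2*x - 3*y) dx ∧ dy ∧ dz
Collecting like 3-forms: d(omega) = (-2*x - 3*y) dx ∧ dy ∧ dz.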